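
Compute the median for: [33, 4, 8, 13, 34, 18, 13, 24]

15.5

Step 1: Sort the data in ascending order: [4, 8, 13, 13, 18, 24, 33, 34]
Step 2: The number of values is n = 8.
Step 3: Since n is even, the median is the average of positions 4 and 5:
  Median = (13 + 18) / 2 = 15.5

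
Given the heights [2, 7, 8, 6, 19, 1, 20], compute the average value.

9

Step 1: Sum all values: 2 + 7 + 8 + 6 + 19 + 1 + 20 = 63
Step 2: Count the number of values: n = 7
Step 3: Mean = sum / n = 63 / 7 = 9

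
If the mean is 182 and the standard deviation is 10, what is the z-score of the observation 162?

-2

Step 1: Recall the z-score formula: z = (x - mu) / sigma
Step 2: Substitute values: z = (162 - 182) / 10
Step 3: z = -20 / 10 = -2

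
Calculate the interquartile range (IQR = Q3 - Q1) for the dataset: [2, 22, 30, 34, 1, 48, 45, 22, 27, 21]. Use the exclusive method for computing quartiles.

20.5

Step 1: Sort the data: [1, 2, 21, 22, 22, 27, 30, 34, 45, 48]
Step 2: n = 10
Step 3: Using the exclusive quartile method:
  Q1 = 16.25
  Q2 (median) = 24.5
  Q3 = 36.75
  IQR = Q3 - Q1 = 36.75 - 16.25 = 20.5
Step 4: IQR = 20.5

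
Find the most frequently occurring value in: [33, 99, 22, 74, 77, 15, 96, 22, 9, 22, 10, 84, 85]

22

Step 1: Count the frequency of each value:
  9: appears 1 time(s)
  10: appears 1 time(s)
  15: appears 1 time(s)
  22: appears 3 time(s)
  33: appears 1 time(s)
  74: appears 1 time(s)
  77: appears 1 time(s)
  84: appears 1 time(s)
  85: appears 1 time(s)
  96: appears 1 time(s)
  99: appears 1 time(s)
Step 2: The value 22 appears most frequently (3 times).
Step 3: Mode = 22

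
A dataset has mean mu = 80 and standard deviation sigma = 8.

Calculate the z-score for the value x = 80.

0

Step 1: Recall the z-score formula: z = (x - mu) / sigma
Step 2: Substitute values: z = (80 - 80) / 8
Step 3: z = 0 / 8 = 0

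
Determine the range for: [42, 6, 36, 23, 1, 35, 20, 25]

41

Step 1: Identify the maximum value: max = 42
Step 2: Identify the minimum value: min = 1
Step 3: Range = max - min = 42 - 1 = 41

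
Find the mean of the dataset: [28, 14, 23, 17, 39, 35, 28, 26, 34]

27.1111

Step 1: Sum all values: 28 + 14 + 23 + 17 + 39 + 35 + 28 + 26 + 34 = 244
Step 2: Count the number of values: n = 9
Step 3: Mean = sum / n = 244 / 9 = 27.1111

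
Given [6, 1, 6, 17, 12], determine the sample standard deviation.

6.1887

Step 1: Compute the mean: 8.4
Step 2: Sum of squared deviations from the mean: 153.2
Step 3: Sample variance = 153.2 / 4 = 38.3
Step 4: Standard deviation = sqrt(38.3) = 6.1887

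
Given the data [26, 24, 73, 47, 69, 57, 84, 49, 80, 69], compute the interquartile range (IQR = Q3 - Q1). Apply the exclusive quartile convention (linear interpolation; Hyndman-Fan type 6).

33

Step 1: Sort the data: [24, 26, 47, 49, 57, 69, 69, 73, 80, 84]
Step 2: n = 10
Step 3: Using the exclusive quartile method:
  Q1 = 41.75
  Q2 (median) = 63
  Q3 = 74.75
  IQR = Q3 - Q1 = 74.75 - 41.75 = 33
Step 4: IQR = 33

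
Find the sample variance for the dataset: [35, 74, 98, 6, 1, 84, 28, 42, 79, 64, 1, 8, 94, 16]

1314.6154

Step 1: Compute the mean: (35 + 74 + 98 + 6 + 1 + 84 + 28 + 42 + 79 + 64 + 1 + 8 + 94 + 16) / 14 = 45
Step 2: Compute squared deviations from the mean:
  (35 - 45)^2 = 100
  (74 - 45)^2 = 841
  (98 - 45)^2 = 2809
  (6 - 45)^2 = 1521
  (1 - 45)^2 = 1936
  (84 - 45)^2 = 1521
  (28 - 45)^2 = 289
  (42 - 45)^2 = 9
  (79 - 45)^2 = 1156
  (64 - 45)^2 = 361
  (1 - 45)^2 = 1936
  (8 - 45)^2 = 1369
  (94 - 45)^2 = 2401
  (16 - 45)^2 = 841
Step 3: Sum of squared deviations = 17090
Step 4: Sample variance = 17090 / 13 = 1314.6154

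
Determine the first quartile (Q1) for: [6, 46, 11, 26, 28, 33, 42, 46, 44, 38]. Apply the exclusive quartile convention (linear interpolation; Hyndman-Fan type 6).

22.25

Step 1: Sort the data: [6, 11, 26, 28, 33, 38, 42, 44, 46, 46]
Step 2: n = 10
Step 3: Using the exclusive quartile method:
  Q1 = 22.25
  Q2 (median) = 35.5
  Q3 = 44.5
  IQR = Q3 - Q1 = 44.5 - 22.25 = 22.25
Step 4: Q1 = 22.25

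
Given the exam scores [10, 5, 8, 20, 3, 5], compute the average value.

8.5

Step 1: Sum all values: 10 + 5 + 8 + 20 + 3 + 5 = 51
Step 2: Count the number of values: n = 6
Step 3: Mean = sum / n = 51 / 6 = 8.5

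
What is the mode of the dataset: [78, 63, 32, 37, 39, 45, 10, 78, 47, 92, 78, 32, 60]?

78

Step 1: Count the frequency of each value:
  10: appears 1 time(s)
  32: appears 2 time(s)
  37: appears 1 time(s)
  39: appears 1 time(s)
  45: appears 1 time(s)
  47: appears 1 time(s)
  60: appears 1 time(s)
  63: appears 1 time(s)
  78: appears 3 time(s)
  92: appears 1 time(s)
Step 2: The value 78 appears most frequently (3 times).
Step 3: Mode = 78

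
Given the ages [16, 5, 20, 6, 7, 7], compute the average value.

10.1667

Step 1: Sum all values: 16 + 5 + 20 + 6 + 7 + 7 = 61
Step 2: Count the number of values: n = 6
Step 3: Mean = sum / n = 61 / 6 = 10.1667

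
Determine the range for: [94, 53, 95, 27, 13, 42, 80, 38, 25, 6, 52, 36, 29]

89

Step 1: Identify the maximum value: max = 95
Step 2: Identify the minimum value: min = 6
Step 3: Range = max - min = 95 - 6 = 89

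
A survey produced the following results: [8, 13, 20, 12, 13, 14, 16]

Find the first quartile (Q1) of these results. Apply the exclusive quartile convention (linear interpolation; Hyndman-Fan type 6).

12

Step 1: Sort the data: [8, 12, 13, 13, 14, 16, 20]
Step 2: n = 7
Step 3: Using the exclusive quartile method:
  Q1 = 12
  Q2 (median) = 13
  Q3 = 16
  IQR = Q3 - Q1 = 16 - 12 = 4
Step 4: Q1 = 12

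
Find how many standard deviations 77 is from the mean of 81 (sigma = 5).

-0.8

Step 1: Recall the z-score formula: z = (x - mu) / sigma
Step 2: Substitute values: z = (77 - 81) / 5
Step 3: z = -4 / 5 = -0.8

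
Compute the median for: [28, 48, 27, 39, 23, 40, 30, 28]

29

Step 1: Sort the data in ascending order: [23, 27, 28, 28, 30, 39, 40, 48]
Step 2: The number of values is n = 8.
Step 3: Since n is even, the median is the average of positions 4 and 5:
  Median = (28 + 30) / 2 = 29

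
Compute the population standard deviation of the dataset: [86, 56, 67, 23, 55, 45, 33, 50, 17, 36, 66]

19.5558

Step 1: Compute the mean: 48.5455
Step 2: Sum of squared deviations from the mean: 4206.7273
Step 3: Population variance = 4206.7273 / 11 = 382.4298
Step 4: Standard deviation = sqrt(382.4298) = 19.5558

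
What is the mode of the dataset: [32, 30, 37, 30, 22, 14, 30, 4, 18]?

30

Step 1: Count the frequency of each value:
  4: appears 1 time(s)
  14: appears 1 time(s)
  18: appears 1 time(s)
  22: appears 1 time(s)
  30: appears 3 time(s)
  32: appears 1 time(s)
  37: appears 1 time(s)
Step 2: The value 30 appears most frequently (3 times).
Step 3: Mode = 30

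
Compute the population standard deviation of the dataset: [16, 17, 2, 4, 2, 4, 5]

6.0102

Step 1: Compute the mean: 7.1429
Step 2: Sum of squared deviations from the mean: 252.8571
Step 3: Population variance = 252.8571 / 7 = 36.1224
Step 4: Standard deviation = sqrt(36.1224) = 6.0102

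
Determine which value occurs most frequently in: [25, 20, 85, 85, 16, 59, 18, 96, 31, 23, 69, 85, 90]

85

Step 1: Count the frequency of each value:
  16: appears 1 time(s)
  18: appears 1 time(s)
  20: appears 1 time(s)
  23: appears 1 time(s)
  25: appears 1 time(s)
  31: appears 1 time(s)
  59: appears 1 time(s)
  69: appears 1 time(s)
  85: appears 3 time(s)
  90: appears 1 time(s)
  96: appears 1 time(s)
Step 2: The value 85 appears most frequently (3 times).
Step 3: Mode = 85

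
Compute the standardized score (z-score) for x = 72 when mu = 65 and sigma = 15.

0.4667

Step 1: Recall the z-score formula: z = (x - mu) / sigma
Step 2: Substitute values: z = (72 - 65) / 15
Step 3: z = 7 / 15 = 0.4667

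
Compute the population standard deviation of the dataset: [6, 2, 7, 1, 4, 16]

4.9329

Step 1: Compute the mean: 6
Step 2: Sum of squared deviations from the mean: 146
Step 3: Population variance = 146 / 6 = 24.3333
Step 4: Standard deviation = sqrt(24.3333) = 4.9329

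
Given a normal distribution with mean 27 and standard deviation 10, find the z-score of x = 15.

-1.2

Step 1: Recall the z-score formula: z = (x - mu) / sigma
Step 2: Substitute values: z = (15 - 27) / 10
Step 3: z = -12 / 10 = -1.2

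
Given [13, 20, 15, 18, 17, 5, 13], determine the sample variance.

23.9524

Step 1: Compute the mean: (13 + 20 + 15 + 18 + 17 + 5 + 13) / 7 = 14.4286
Step 2: Compute squared deviations from the mean:
  (13 - 14.4286)^2 = 2.0408
  (20 - 14.4286)^2 = 31.0408
  (15 - 14.4286)^2 = 0.3265
  (18 - 14.4286)^2 = 12.7551
  (17 - 14.4286)^2 = 6.6122
  (5 - 14.4286)^2 = 88.898
  (13 - 14.4286)^2 = 2.0408
Step 3: Sum of squared deviations = 143.7143
Step 4: Sample variance = 143.7143 / 6 = 23.9524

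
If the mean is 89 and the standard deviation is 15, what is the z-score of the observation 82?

-0.4667

Step 1: Recall the z-score formula: z = (x - mu) / sigma
Step 2: Substitute values: z = (82 - 89) / 15
Step 3: z = -7 / 15 = -0.4667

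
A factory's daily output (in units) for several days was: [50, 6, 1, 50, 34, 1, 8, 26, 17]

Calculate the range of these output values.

49

Step 1: Identify the maximum value: max = 50
Step 2: Identify the minimum value: min = 1
Step 3: Range = max - min = 50 - 1 = 49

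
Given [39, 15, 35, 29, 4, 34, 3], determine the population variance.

197.3469

Step 1: Compute the mean: (39 + 15 + 35 + 29 + 4 + 34 + 3) / 7 = 22.7143
Step 2: Compute squared deviations from the mean:
  (39 - 22.7143)^2 = 265.2245
  (15 - 22.7143)^2 = 59.5102
  (35 - 22.7143)^2 = 150.9388
  (29 - 22.7143)^2 = 39.5102
  (4 - 22.7143)^2 = 350.2245
  (34 - 22.7143)^2 = 127.3673
  (3 - 22.7143)^2 = 388.6531
Step 3: Sum of squared deviations = 1381.4286
Step 4: Population variance = 1381.4286 / 7 = 197.3469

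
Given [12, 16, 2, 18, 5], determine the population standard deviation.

6.1838

Step 1: Compute the mean: 10.6
Step 2: Sum of squared deviations from the mean: 191.2
Step 3: Population variance = 191.2 / 5 = 38.24
Step 4: Standard deviation = sqrt(38.24) = 6.1838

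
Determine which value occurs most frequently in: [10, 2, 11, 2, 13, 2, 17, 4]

2

Step 1: Count the frequency of each value:
  2: appears 3 time(s)
  4: appears 1 time(s)
  10: appears 1 time(s)
  11: appears 1 time(s)
  13: appears 1 time(s)
  17: appears 1 time(s)
Step 2: The value 2 appears most frequently (3 times).
Step 3: Mode = 2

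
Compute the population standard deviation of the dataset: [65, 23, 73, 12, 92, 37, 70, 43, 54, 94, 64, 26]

25.4933

Step 1: Compute the mean: 54.4167
Step 2: Sum of squared deviations from the mean: 7798.9167
Step 3: Population variance = 7798.9167 / 12 = 649.9097
Step 4: Standard deviation = sqrt(649.9097) = 25.4933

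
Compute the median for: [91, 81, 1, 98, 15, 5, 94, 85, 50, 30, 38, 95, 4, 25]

44

Step 1: Sort the data in ascending order: [1, 4, 5, 15, 25, 30, 38, 50, 81, 85, 91, 94, 95, 98]
Step 2: The number of values is n = 14.
Step 3: Since n is even, the median is the average of positions 7 and 8:
  Median = (38 + 50) / 2 = 44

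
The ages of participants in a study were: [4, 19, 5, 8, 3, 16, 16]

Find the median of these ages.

8

Step 1: Sort the data in ascending order: [3, 4, 5, 8, 16, 16, 19]
Step 2: The number of values is n = 7.
Step 3: Since n is odd, the median is the middle value at position 4: 8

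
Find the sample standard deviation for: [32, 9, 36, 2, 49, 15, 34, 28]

15.6656

Step 1: Compute the mean: 25.625
Step 2: Sum of squared deviations from the mean: 1717.875
Step 3: Sample variance = 1717.875 / 7 = 245.4107
Step 4: Standard deviation = sqrt(245.4107) = 15.6656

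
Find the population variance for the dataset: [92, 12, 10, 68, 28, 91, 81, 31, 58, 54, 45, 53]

724.0764

Step 1: Compute the mean: (92 + 12 + 10 + 68 + 28 + 91 + 81 + 31 + 58 + 54 + 45 + 53) / 12 = 51.9167
Step 2: Compute squared deviations from the mean:
  (92 - 51.9167)^2 = 1606.6736
  (12 - 51.9167)^2 = 1593.3403
  (10 - 51.9167)^2 = 1757.0069
  (68 - 51.9167)^2 = 258.6736
  (28 - 51.9167)^2 = 572.0069
  (91 - 51.9167)^2 = 1527.5069
  (81 - 51.9167)^2 = 845.8403
  (31 - 51.9167)^2 = 437.5069
  (58 - 51.9167)^2 = 37.0069
  (54 - 51.9167)^2 = 4.3403
  (45 - 51.9167)^2 = 47.8403
  (53 - 51.9167)^2 = 1.1736
Step 3: Sum of squared deviations = 8688.9167
Step 4: Population variance = 8688.9167 / 12 = 724.0764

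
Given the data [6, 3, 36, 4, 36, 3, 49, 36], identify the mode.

36

Step 1: Count the frequency of each value:
  3: appears 2 time(s)
  4: appears 1 time(s)
  6: appears 1 time(s)
  36: appears 3 time(s)
  49: appears 1 time(s)
Step 2: The value 36 appears most frequently (3 times).
Step 3: Mode = 36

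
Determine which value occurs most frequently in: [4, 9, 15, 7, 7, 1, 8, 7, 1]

7

Step 1: Count the frequency of each value:
  1: appears 2 time(s)
  4: appears 1 time(s)
  7: appears 3 time(s)
  8: appears 1 time(s)
  9: appears 1 time(s)
  15: appears 1 time(s)
Step 2: The value 7 appears most frequently (3 times).
Step 3: Mode = 7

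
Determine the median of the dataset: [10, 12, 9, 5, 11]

10

Step 1: Sort the data in ascending order: [5, 9, 10, 11, 12]
Step 2: The number of values is n = 5.
Step 3: Since n is odd, the median is the middle value at position 3: 10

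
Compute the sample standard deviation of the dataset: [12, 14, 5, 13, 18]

4.7223

Step 1: Compute the mean: 12.4
Step 2: Sum of squared deviations from the mean: 89.2
Step 3: Sample variance = 89.2 / 4 = 22.3
Step 4: Standard deviation = sqrt(22.3) = 4.7223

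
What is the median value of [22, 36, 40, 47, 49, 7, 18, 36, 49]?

36

Step 1: Sort the data in ascending order: [7, 18, 22, 36, 36, 40, 47, 49, 49]
Step 2: The number of values is n = 9.
Step 3: Since n is odd, the median is the middle value at position 5: 36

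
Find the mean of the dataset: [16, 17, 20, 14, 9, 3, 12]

13

Step 1: Sum all values: 16 + 17 + 20 + 14 + 9 + 3 + 12 = 91
Step 2: Count the number of values: n = 7
Step 3: Mean = sum / n = 91 / 7 = 13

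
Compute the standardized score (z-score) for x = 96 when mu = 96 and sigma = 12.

0

Step 1: Recall the z-score formula: z = (x - mu) / sigma
Step 2: Substitute values: z = (96 - 96) / 12
Step 3: z = 0 / 12 = 0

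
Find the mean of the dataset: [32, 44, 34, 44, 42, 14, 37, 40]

35.875

Step 1: Sum all values: 32 + 44 + 34 + 44 + 42 + 14 + 37 + 40 = 287
Step 2: Count the number of values: n = 8
Step 3: Mean = sum / n = 287 / 8 = 35.875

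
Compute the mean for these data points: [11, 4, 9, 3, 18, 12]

9.5

Step 1: Sum all values: 11 + 4 + 9 + 3 + 18 + 12 = 57
Step 2: Count the number of values: n = 6
Step 3: Mean = sum / n = 57 / 6 = 9.5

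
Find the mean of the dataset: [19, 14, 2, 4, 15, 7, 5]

9.4286

Step 1: Sum all values: 19 + 14 + 2 + 4 + 15 + 7 + 5 = 66
Step 2: Count the number of values: n = 7
Step 3: Mean = sum / n = 66 / 7 = 9.4286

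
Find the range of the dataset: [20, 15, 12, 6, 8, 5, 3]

17

Step 1: Identify the maximum value: max = 20
Step 2: Identify the minimum value: min = 3
Step 3: Range = max - min = 20 - 3 = 17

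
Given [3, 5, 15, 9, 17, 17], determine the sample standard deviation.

6.1968

Step 1: Compute the mean: 11
Step 2: Sum of squared deviations from the mean: 192
Step 3: Sample variance = 192 / 5 = 38.4
Step 4: Standard deviation = sqrt(38.4) = 6.1968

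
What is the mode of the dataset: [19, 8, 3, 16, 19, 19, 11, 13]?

19

Step 1: Count the frequency of each value:
  3: appears 1 time(s)
  8: appears 1 time(s)
  11: appears 1 time(s)
  13: appears 1 time(s)
  16: appears 1 time(s)
  19: appears 3 time(s)
Step 2: The value 19 appears most frequently (3 times).
Step 3: Mode = 19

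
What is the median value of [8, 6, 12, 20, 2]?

8

Step 1: Sort the data in ascending order: [2, 6, 8, 12, 20]
Step 2: The number of values is n = 5.
Step 3: Since n is odd, the median is the middle value at position 3: 8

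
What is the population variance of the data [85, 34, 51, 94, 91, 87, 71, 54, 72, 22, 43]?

553.2727

Step 1: Compute the mean: (85 + 34 + 51 + 94 + 91 + 87 + 71 + 54 + 72 + 22 + 43) / 11 = 64
Step 2: Compute squared deviations from the mean:
  (85 - 64)^2 = 441
  (34 - 64)^2 = 900
  (51 - 64)^2 = 169
  (94 - 64)^2 = 900
  (91 - 64)^2 = 729
  (87 - 64)^2 = 529
  (71 - 64)^2 = 49
  (54 - 64)^2 = 100
  (72 - 64)^2 = 64
  (22 - 64)^2 = 1764
  (43 - 64)^2 = 441
Step 3: Sum of squared deviations = 6086
Step 4: Population variance = 6086 / 11 = 553.2727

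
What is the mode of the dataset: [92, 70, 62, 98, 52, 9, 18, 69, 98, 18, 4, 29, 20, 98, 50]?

98

Step 1: Count the frequency of each value:
  4: appears 1 time(s)
  9: appears 1 time(s)
  18: appears 2 time(s)
  20: appears 1 time(s)
  29: appears 1 time(s)
  50: appears 1 time(s)
  52: appears 1 time(s)
  62: appears 1 time(s)
  69: appears 1 time(s)
  70: appears 1 time(s)
  92: appears 1 time(s)
  98: appears 3 time(s)
Step 2: The value 98 appears most frequently (3 times).
Step 3: Mode = 98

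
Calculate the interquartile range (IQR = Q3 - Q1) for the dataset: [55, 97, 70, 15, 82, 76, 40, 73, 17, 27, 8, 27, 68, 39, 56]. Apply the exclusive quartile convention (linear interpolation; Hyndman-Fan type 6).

46

Step 1: Sort the data: [8, 15, 17, 27, 27, 39, 40, 55, 56, 68, 70, 73, 76, 82, 97]
Step 2: n = 15
Step 3: Using the exclusive quartile method:
  Q1 = 27
  Q2 (median) = 55
  Q3 = 73
  IQR = Q3 - Q1 = 73 - 27 = 46
Step 4: IQR = 46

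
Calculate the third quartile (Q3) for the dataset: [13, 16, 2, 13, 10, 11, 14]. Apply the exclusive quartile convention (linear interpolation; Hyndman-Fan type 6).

14

Step 1: Sort the data: [2, 10, 11, 13, 13, 14, 16]
Step 2: n = 7
Step 3: Using the exclusive quartile method:
  Q1 = 10
  Q2 (median) = 13
  Q3 = 14
  IQR = Q3 - Q1 = 14 - 10 = 4
Step 4: Q3 = 14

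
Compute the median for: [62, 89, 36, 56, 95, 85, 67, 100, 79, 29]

73

Step 1: Sort the data in ascending order: [29, 36, 56, 62, 67, 79, 85, 89, 95, 100]
Step 2: The number of values is n = 10.
Step 3: Since n is even, the median is the average of positions 5 and 6:
  Median = (67 + 79) / 2 = 73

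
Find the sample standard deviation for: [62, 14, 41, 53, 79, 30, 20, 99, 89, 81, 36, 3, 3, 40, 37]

30.6739

Step 1: Compute the mean: 45.8
Step 2: Sum of squared deviations from the mean: 13172.4
Step 3: Sample variance = 13172.4 / 14 = 940.8857
Step 4: Standard deviation = sqrt(940.8857) = 30.6739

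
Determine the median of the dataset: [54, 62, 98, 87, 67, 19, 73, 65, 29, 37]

63.5

Step 1: Sort the data in ascending order: [19, 29, 37, 54, 62, 65, 67, 73, 87, 98]
Step 2: The number of values is n = 10.
Step 3: Since n is even, the median is the average of positions 5 and 6:
  Median = (62 + 65) / 2 = 63.5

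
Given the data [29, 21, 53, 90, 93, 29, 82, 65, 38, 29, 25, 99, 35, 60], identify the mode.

29

Step 1: Count the frequency of each value:
  21: appears 1 time(s)
  25: appears 1 time(s)
  29: appears 3 time(s)
  35: appears 1 time(s)
  38: appears 1 time(s)
  53: appears 1 time(s)
  60: appears 1 time(s)
  65: appears 1 time(s)
  82: appears 1 time(s)
  90: appears 1 time(s)
  93: appears 1 time(s)
  99: appears 1 time(s)
Step 2: The value 29 appears most frequently (3 times).
Step 3: Mode = 29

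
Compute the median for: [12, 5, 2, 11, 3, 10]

7.5

Step 1: Sort the data in ascending order: [2, 3, 5, 10, 11, 12]
Step 2: The number of values is n = 6.
Step 3: Since n is even, the median is the average of positions 3 and 4:
  Median = (5 + 10) / 2 = 7.5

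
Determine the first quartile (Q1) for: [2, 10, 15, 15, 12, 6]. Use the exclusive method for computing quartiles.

5

Step 1: Sort the data: [2, 6, 10, 12, 15, 15]
Step 2: n = 6
Step 3: Using the exclusive quartile method:
  Q1 = 5
  Q2 (median) = 11
  Q3 = 15
  IQR = Q3 - Q1 = 15 - 5 = 10
Step 4: Q1 = 5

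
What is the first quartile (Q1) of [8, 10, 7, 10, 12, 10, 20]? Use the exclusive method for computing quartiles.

8

Step 1: Sort the data: [7, 8, 10, 10, 10, 12, 20]
Step 2: n = 7
Step 3: Using the exclusive quartile method:
  Q1 = 8
  Q2 (median) = 10
  Q3 = 12
  IQR = Q3 - Q1 = 12 - 8 = 4
Step 4: Q1 = 8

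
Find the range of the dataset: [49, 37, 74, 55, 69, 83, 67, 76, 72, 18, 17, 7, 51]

76

Step 1: Identify the maximum value: max = 83
Step 2: Identify the minimum value: min = 7
Step 3: Range = max - min = 83 - 7 = 76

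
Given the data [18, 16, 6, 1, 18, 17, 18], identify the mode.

18

Step 1: Count the frequency of each value:
  1: appears 1 time(s)
  6: appears 1 time(s)
  16: appears 1 time(s)
  17: appears 1 time(s)
  18: appears 3 time(s)
Step 2: The value 18 appears most frequently (3 times).
Step 3: Mode = 18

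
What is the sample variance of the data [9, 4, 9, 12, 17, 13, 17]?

21.9524

Step 1: Compute the mean: (9 + 4 + 9 + 12 + 17 + 13 + 17) / 7 = 11.5714
Step 2: Compute squared deviations from the mean:
  (9 - 11.5714)^2 = 6.6122
  (4 - 11.5714)^2 = 57.3265
  (9 - 11.5714)^2 = 6.6122
  (12 - 11.5714)^2 = 0.1837
  (17 - 11.5714)^2 = 29.4694
  (13 - 11.5714)^2 = 2.0408
  (17 - 11.5714)^2 = 29.4694
Step 3: Sum of squared deviations = 131.7143
Step 4: Sample variance = 131.7143 / 6 = 21.9524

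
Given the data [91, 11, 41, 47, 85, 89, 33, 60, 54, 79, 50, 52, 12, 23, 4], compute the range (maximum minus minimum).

87

Step 1: Identify the maximum value: max = 91
Step 2: Identify the minimum value: min = 4
Step 3: Range = max - min = 91 - 4 = 87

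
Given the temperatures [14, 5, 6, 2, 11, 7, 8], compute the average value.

7.5714

Step 1: Sum all values: 14 + 5 + 6 + 2 + 11 + 7 + 8 = 53
Step 2: Count the number of values: n = 7
Step 3: Mean = sum / n = 53 / 7 = 7.5714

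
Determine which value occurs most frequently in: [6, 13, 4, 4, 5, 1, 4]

4

Step 1: Count the frequency of each value:
  1: appears 1 time(s)
  4: appears 3 time(s)
  5: appears 1 time(s)
  6: appears 1 time(s)
  13: appears 1 time(s)
Step 2: The value 4 appears most frequently (3 times).
Step 3: Mode = 4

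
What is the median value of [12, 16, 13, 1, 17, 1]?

12.5

Step 1: Sort the data in ascending order: [1, 1, 12, 13, 16, 17]
Step 2: The number of values is n = 6.
Step 3: Since n is even, the median is the average of positions 3 and 4:
  Median = (12 + 13) / 2 = 12.5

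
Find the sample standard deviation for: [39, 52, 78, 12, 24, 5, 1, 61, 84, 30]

29.5003

Step 1: Compute the mean: 38.6
Step 2: Sum of squared deviations from the mean: 7832.4
Step 3: Sample variance = 7832.4 / 9 = 870.2667
Step 4: Standard deviation = sqrt(870.2667) = 29.5003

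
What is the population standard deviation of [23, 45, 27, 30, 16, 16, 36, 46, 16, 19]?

11.0291

Step 1: Compute the mean: 27.4
Step 2: Sum of squared deviations from the mean: 1216.4
Step 3: Population variance = 1216.4 / 10 = 121.64
Step 4: Standard deviation = sqrt(121.64) = 11.0291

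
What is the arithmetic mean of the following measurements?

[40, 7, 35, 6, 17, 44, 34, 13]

24.5

Step 1: Sum all values: 40 + 7 + 35 + 6 + 17 + 44 + 34 + 13 = 196
Step 2: Count the number of values: n = 8
Step 3: Mean = sum / n = 196 / 8 = 24.5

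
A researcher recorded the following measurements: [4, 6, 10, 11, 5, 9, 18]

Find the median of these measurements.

9

Step 1: Sort the data in ascending order: [4, 5, 6, 9, 10, 11, 18]
Step 2: The number of values is n = 7.
Step 3: Since n is odd, the median is the middle value at position 4: 9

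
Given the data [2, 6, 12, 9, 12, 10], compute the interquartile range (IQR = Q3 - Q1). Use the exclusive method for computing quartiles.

7

Step 1: Sort the data: [2, 6, 9, 10, 12, 12]
Step 2: n = 6
Step 3: Using the exclusive quartile method:
  Q1 = 5
  Q2 (median) = 9.5
  Q3 = 12
  IQR = Q3 - Q1 = 12 - 5 = 7
Step 4: IQR = 7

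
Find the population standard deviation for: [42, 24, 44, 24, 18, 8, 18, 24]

11.399

Step 1: Compute the mean: 25.25
Step 2: Sum of squared deviations from the mean: 1039.5
Step 3: Population variance = 1039.5 / 8 = 129.9375
Step 4: Standard deviation = sqrt(129.9375) = 11.399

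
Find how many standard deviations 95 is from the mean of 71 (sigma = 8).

3

Step 1: Recall the z-score formula: z = (x - mu) / sigma
Step 2: Substitute values: z = (95 - 71) / 8
Step 3: z = 24 / 8 = 3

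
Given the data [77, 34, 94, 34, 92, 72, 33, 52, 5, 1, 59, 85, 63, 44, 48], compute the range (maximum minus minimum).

93

Step 1: Identify the maximum value: max = 94
Step 2: Identify the minimum value: min = 1
Step 3: Range = max - min = 94 - 1 = 93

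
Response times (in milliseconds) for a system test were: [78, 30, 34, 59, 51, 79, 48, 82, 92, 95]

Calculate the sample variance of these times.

554.4

Step 1: Compute the mean: (78 + 30 + 34 + 59 + 51 + 79 + 48 + 82 + 92 + 95) / 10 = 64.8
Step 2: Compute squared deviations from the mean:
  (78 - 64.8)^2 = 174.24
  (30 - 64.8)^2 = 1211.04
  (34 - 64.8)^2 = 948.64
  (59 - 64.8)^2 = 33.64
  (51 - 64.8)^2 = 190.44
  (79 - 64.8)^2 = 201.64
  (48 - 64.8)^2 = 282.24
  (82 - 64.8)^2 = 295.84
  (92 - 64.8)^2 = 739.84
  (95 - 64.8)^2 = 912.04
Step 3: Sum of squared deviations = 4989.6
Step 4: Sample variance = 4989.6 / 9 = 554.4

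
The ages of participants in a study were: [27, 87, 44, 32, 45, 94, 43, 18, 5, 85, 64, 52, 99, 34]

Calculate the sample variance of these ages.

872.2253

Step 1: Compute the mean: (27 + 87 + 44 + 32 + 45 + 94 + 43 + 18 + 5 + 85 + 64 + 52 + 99 + 34) / 14 = 52.0714
Step 2: Compute squared deviations from the mean:
  (27 - 52.0714)^2 = 628.5765
  (87 - 52.0714)^2 = 1220.0051
  (44 - 52.0714)^2 = 65.148
  (32 - 52.0714)^2 = 402.8622
  (45 - 52.0714)^2 = 50.0051
  (94 - 52.0714)^2 = 1758.0051
  (43 - 52.0714)^2 = 82.2908
  (18 - 52.0714)^2 = 1160.8622
  (5 - 52.0714)^2 = 2215.7194
  (85 - 52.0714)^2 = 1084.2908
  (64 - 52.0714)^2 = 142.2908
  (52 - 52.0714)^2 = 0.0051
  (99 - 52.0714)^2 = 2202.2908
  (34 - 52.0714)^2 = 326.5765
Step 3: Sum of squared deviations = 11338.9286
Step 4: Sample variance = 11338.9286 / 13 = 872.2253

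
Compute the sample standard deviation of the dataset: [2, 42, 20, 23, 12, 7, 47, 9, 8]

15.9409

Step 1: Compute the mean: 18.8889
Step 2: Sum of squared deviations from the mean: 2032.8889
Step 3: Sample variance = 2032.8889 / 8 = 254.1111
Step 4: Standard deviation = sqrt(254.1111) = 15.9409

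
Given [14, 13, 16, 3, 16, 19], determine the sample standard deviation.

5.5408

Step 1: Compute the mean: 13.5
Step 2: Sum of squared deviations from the mean: 153.5
Step 3: Sample variance = 153.5 / 5 = 30.7
Step 4: Standard deviation = sqrt(30.7) = 5.5408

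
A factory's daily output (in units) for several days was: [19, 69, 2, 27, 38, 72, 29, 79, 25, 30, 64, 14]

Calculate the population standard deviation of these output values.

24.3755

Step 1: Compute the mean: 39
Step 2: Sum of squared deviations from the mean: 7130
Step 3: Population variance = 7130 / 12 = 594.1667
Step 4: Standard deviation = sqrt(594.1667) = 24.3755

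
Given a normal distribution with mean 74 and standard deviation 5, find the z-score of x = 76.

0.4

Step 1: Recall the z-score formula: z = (x - mu) / sigma
Step 2: Substitute values: z = (76 - 74) / 5
Step 3: z = 2 / 5 = 0.4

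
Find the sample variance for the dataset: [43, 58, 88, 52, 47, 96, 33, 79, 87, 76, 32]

537.7636

Step 1: Compute the mean: (43 + 58 + 88 + 52 + 47 + 96 + 33 + 79 + 87 + 76 + 32) / 11 = 62.8182
Step 2: Compute squared deviations from the mean:
  (43 - 62.8182)^2 = 392.7603
  (58 - 62.8182)^2 = 23.2149
  (88 - 62.8182)^2 = 634.124
  (52 - 62.8182)^2 = 117.0331
  (47 - 62.8182)^2 = 250.2149
  (96 - 62.8182)^2 = 1101.0331
  (33 - 62.8182)^2 = 889.124
  (79 - 62.8182)^2 = 261.8512
  (87 - 62.8182)^2 = 584.7603
  (76 - 62.8182)^2 = 173.7603
  (32 - 62.8182)^2 = 949.7603
Step 3: Sum of squared deviations = 5377.6364
Step 4: Sample variance = 5377.6364 / 10 = 537.7636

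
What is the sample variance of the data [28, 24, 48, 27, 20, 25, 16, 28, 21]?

82.25

Step 1: Compute the mean: (28 + 24 + 48 + 27 + 20 + 25 + 16 + 28 + 21) / 9 = 26.3333
Step 2: Compute squared deviations from the mean:
  (28 - 26.3333)^2 = 2.7778
  (24 - 26.3333)^2 = 5.4444
  (48 - 26.3333)^2 = 469.4444
  (27 - 26.3333)^2 = 0.4444
  (20 - 26.3333)^2 = 40.1111
  (25 - 26.3333)^2 = 1.7778
  (16 - 26.3333)^2 = 106.7778
  (28 - 26.3333)^2 = 2.7778
  (21 - 26.3333)^2 = 28.4444
Step 3: Sum of squared deviations = 658
Step 4: Sample variance = 658 / 8 = 82.25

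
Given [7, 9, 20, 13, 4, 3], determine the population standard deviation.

5.7927

Step 1: Compute the mean: 9.3333
Step 2: Sum of squared deviations from the mean: 201.3333
Step 3: Population variance = 201.3333 / 6 = 33.5556
Step 4: Standard deviation = sqrt(33.5556) = 5.7927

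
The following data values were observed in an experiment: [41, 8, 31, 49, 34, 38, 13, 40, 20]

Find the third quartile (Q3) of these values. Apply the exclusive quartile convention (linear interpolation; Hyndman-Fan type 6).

40.5

Step 1: Sort the data: [8, 13, 20, 31, 34, 38, 40, 41, 49]
Step 2: n = 9
Step 3: Using the exclusive quartile method:
  Q1 = 16.5
  Q2 (median) = 34
  Q3 = 40.5
  IQR = Q3 - Q1 = 40.5 - 16.5 = 24
Step 4: Q3 = 40.5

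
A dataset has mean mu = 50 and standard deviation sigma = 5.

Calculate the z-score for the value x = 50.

0

Step 1: Recall the z-score formula: z = (x - mu) / sigma
Step 2: Substitute values: z = (50 - 50) / 5
Step 3: z = 0 / 5 = 0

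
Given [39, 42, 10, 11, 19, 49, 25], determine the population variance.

208.6939

Step 1: Compute the mean: (39 + 42 + 10 + 11 + 19 + 49 + 25) / 7 = 27.8571
Step 2: Compute squared deviations from the mean:
  (39 - 27.8571)^2 = 124.1633
  (42 - 27.8571)^2 = 200.0204
  (10 - 27.8571)^2 = 318.8776
  (11 - 27.8571)^2 = 284.1633
  (19 - 27.8571)^2 = 78.449
  (49 - 27.8571)^2 = 447.0204
  (25 - 27.8571)^2 = 8.1633
Step 3: Sum of squared deviations = 1460.8571
Step 4: Population variance = 1460.8571 / 7 = 208.6939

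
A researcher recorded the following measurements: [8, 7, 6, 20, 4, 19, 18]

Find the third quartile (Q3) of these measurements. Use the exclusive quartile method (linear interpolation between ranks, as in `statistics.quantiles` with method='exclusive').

19

Step 1: Sort the data: [4, 6, 7, 8, 18, 19, 20]
Step 2: n = 7
Step 3: Using the exclusive quartile method:
  Q1 = 6
  Q2 (median) = 8
  Q3 = 19
  IQR = Q3 - Q1 = 19 - 6 = 13
Step 4: Q3 = 19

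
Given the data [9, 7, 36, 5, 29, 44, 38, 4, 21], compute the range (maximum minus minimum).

40

Step 1: Identify the maximum value: max = 44
Step 2: Identify the minimum value: min = 4
Step 3: Range = max - min = 44 - 4 = 40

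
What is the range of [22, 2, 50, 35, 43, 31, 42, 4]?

48

Step 1: Identify the maximum value: max = 50
Step 2: Identify the minimum value: min = 2
Step 3: Range = max - min = 50 - 2 = 48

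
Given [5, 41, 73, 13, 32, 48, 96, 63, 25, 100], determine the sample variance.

1082.2667

Step 1: Compute the mean: (5 + 41 + 73 + 13 + 32 + 48 + 96 + 63 + 25 + 100) / 10 = 49.6
Step 2: Compute squared deviations from the mean:
  (5 - 49.6)^2 = 1989.16
  (41 - 49.6)^2 = 73.96
  (73 - 49.6)^2 = 547.56
  (13 - 49.6)^2 = 1339.56
  (32 - 49.6)^2 = 309.76
  (48 - 49.6)^2 = 2.56
  (96 - 49.6)^2 = 2152.96
  (63 - 49.6)^2 = 179.56
  (25 - 49.6)^2 = 605.16
  (100 - 49.6)^2 = 2540.16
Step 3: Sum of squared deviations = 9740.4
Step 4: Sample variance = 9740.4 / 9 = 1082.2667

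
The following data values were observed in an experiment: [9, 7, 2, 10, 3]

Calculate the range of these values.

8

Step 1: Identify the maximum value: max = 10
Step 2: Identify the minimum value: min = 2
Step 3: Range = max - min = 10 - 2 = 8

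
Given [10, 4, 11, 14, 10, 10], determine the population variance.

8.8056

Step 1: Compute the mean: (10 + 4 + 11 + 14 + 10 + 10) / 6 = 9.8333
Step 2: Compute squared deviations from the mean:
  (10 - 9.8333)^2 = 0.0278
  (4 - 9.8333)^2 = 34.0278
  (11 - 9.8333)^2 = 1.3611
  (14 - 9.8333)^2 = 17.3611
  (10 - 9.8333)^2 = 0.0278
  (10 - 9.8333)^2 = 0.0278
Step 3: Sum of squared deviations = 52.8333
Step 4: Population variance = 52.8333 / 6 = 8.8056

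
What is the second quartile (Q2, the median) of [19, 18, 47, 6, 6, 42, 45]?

19

Step 1: Sort the data: [6, 6, 18, 19, 42, 45, 47]
Step 2: n = 7
Step 3: Q2 is the median. Since n is odd, it is the middle value at position 4: 19
Step 4: Q2 = 19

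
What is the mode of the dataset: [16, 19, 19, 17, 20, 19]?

19

Step 1: Count the frequency of each value:
  16: appears 1 time(s)
  17: appears 1 time(s)
  19: appears 3 time(s)
  20: appears 1 time(s)
Step 2: The value 19 appears most frequently (3 times).
Step 3: Mode = 19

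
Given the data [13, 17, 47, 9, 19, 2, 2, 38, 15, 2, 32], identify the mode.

2

Step 1: Count the frequency of each value:
  2: appears 3 time(s)
  9: appears 1 time(s)
  13: appears 1 time(s)
  15: appears 1 time(s)
  17: appears 1 time(s)
  19: appears 1 time(s)
  32: appears 1 time(s)
  38: appears 1 time(s)
  47: appears 1 time(s)
Step 2: The value 2 appears most frequently (3 times).
Step 3: Mode = 2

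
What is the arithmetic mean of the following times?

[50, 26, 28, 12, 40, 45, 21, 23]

30.625

Step 1: Sum all values: 50 + 26 + 28 + 12 + 40 + 45 + 21 + 23 = 245
Step 2: Count the number of values: n = 8
Step 3: Mean = sum / n = 245 / 8 = 30.625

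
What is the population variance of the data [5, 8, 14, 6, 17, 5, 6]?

19.9184

Step 1: Compute the mean: (5 + 8 + 14 + 6 + 17 + 5 + 6) / 7 = 8.7143
Step 2: Compute squared deviations from the mean:
  (5 - 8.7143)^2 = 13.7959
  (8 - 8.7143)^2 = 0.5102
  (14 - 8.7143)^2 = 27.9388
  (6 - 8.7143)^2 = 7.3673
  (17 - 8.7143)^2 = 68.6531
  (5 - 8.7143)^2 = 13.7959
  (6 - 8.7143)^2 = 7.3673
Step 3: Sum of squared deviations = 139.4286
Step 4: Population variance = 139.4286 / 7 = 19.9184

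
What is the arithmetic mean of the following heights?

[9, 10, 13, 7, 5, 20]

10.6667

Step 1: Sum all values: 9 + 10 + 13 + 7 + 5 + 20 = 64
Step 2: Count the number of values: n = 6
Step 3: Mean = sum / n = 64 / 6 = 10.6667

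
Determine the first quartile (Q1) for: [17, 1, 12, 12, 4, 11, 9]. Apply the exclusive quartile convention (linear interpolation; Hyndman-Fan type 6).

4

Step 1: Sort the data: [1, 4, 9, 11, 12, 12, 17]
Step 2: n = 7
Step 3: Using the exclusive quartile method:
  Q1 = 4
  Q2 (median) = 11
  Q3 = 12
  IQR = Q3 - Q1 = 12 - 4 = 8
Step 4: Q1 = 4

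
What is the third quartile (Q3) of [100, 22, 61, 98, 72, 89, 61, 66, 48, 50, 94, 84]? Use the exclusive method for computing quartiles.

92.75

Step 1: Sort the data: [22, 48, 50, 61, 61, 66, 72, 84, 89, 94, 98, 100]
Step 2: n = 12
Step 3: Using the exclusive quartile method:
  Q1 = 52.75
  Q2 (median) = 69
  Q3 = 92.75
  IQR = Q3 - Q1 = 92.75 - 52.75 = 40
Step 4: Q3 = 92.75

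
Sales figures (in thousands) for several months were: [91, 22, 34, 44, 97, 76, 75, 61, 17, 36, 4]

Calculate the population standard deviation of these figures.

29.8246

Step 1: Compute the mean: 50.6364
Step 2: Sum of squared deviations from the mean: 9784.5455
Step 3: Population variance = 9784.5455 / 11 = 889.5041
Step 4: Standard deviation = sqrt(889.5041) = 29.8246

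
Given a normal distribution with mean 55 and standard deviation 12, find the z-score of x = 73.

1.5

Step 1: Recall the z-score formula: z = (x - mu) / sigma
Step 2: Substitute values: z = (73 - 55) / 12
Step 3: z = 18 / 12 = 1.5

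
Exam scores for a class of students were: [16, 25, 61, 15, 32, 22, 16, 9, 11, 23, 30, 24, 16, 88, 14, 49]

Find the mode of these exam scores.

16

Step 1: Count the frequency of each value:
  9: appears 1 time(s)
  11: appears 1 time(s)
  14: appears 1 time(s)
  15: appears 1 time(s)
  16: appears 3 time(s)
  22: appears 1 time(s)
  23: appears 1 time(s)
  24: appears 1 time(s)
  25: appears 1 time(s)
  30: appears 1 time(s)
  32: appears 1 time(s)
  49: appears 1 time(s)
  61: appears 1 time(s)
  88: appears 1 time(s)
Step 2: The value 16 appears most frequently (3 times).
Step 3: Mode = 16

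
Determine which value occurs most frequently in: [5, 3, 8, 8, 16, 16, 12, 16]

16

Step 1: Count the frequency of each value:
  3: appears 1 time(s)
  5: appears 1 time(s)
  8: appears 2 time(s)
  12: appears 1 time(s)
  16: appears 3 time(s)
Step 2: The value 16 appears most frequently (3 times).
Step 3: Mode = 16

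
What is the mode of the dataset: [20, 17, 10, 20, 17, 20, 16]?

20

Step 1: Count the frequency of each value:
  10: appears 1 time(s)
  16: appears 1 time(s)
  17: appears 2 time(s)
  20: appears 3 time(s)
Step 2: The value 20 appears most frequently (3 times).
Step 3: Mode = 20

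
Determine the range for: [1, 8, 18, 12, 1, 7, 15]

17

Step 1: Identify the maximum value: max = 18
Step 2: Identify the minimum value: min = 1
Step 3: Range = max - min = 18 - 1 = 17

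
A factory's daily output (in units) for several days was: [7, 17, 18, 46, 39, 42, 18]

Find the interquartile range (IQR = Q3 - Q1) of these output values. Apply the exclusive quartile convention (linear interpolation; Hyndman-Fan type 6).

25

Step 1: Sort the data: [7, 17, 18, 18, 39, 42, 46]
Step 2: n = 7
Step 3: Using the exclusive quartile method:
  Q1 = 17
  Q2 (median) = 18
  Q3 = 42
  IQR = Q3 - Q1 = 42 - 17 = 25
Step 4: IQR = 25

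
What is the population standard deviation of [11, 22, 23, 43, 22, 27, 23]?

8.8456

Step 1: Compute the mean: 24.4286
Step 2: Sum of squared deviations from the mean: 547.7143
Step 3: Population variance = 547.7143 / 7 = 78.2449
Step 4: Standard deviation = sqrt(78.2449) = 8.8456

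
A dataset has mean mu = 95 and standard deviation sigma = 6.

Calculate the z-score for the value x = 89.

-1

Step 1: Recall the z-score formula: z = (x - mu) / sigma
Step 2: Substitute values: z = (89 - 95) / 6
Step 3: z = -6 / 6 = -1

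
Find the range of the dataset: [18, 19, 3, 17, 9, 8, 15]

16

Step 1: Identify the maximum value: max = 19
Step 2: Identify the minimum value: min = 3
Step 3: Range = max - min = 19 - 3 = 16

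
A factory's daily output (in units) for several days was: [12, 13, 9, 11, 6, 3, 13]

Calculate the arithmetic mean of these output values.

9.5714

Step 1: Sum all values: 12 + 13 + 9 + 11 + 6 + 3 + 13 = 67
Step 2: Count the number of values: n = 7
Step 3: Mean = sum / n = 67 / 7 = 9.5714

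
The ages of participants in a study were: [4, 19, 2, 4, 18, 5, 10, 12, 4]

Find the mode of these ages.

4

Step 1: Count the frequency of each value:
  2: appears 1 time(s)
  4: appears 3 time(s)
  5: appears 1 time(s)
  10: appears 1 time(s)
  12: appears 1 time(s)
  18: appears 1 time(s)
  19: appears 1 time(s)
Step 2: The value 4 appears most frequently (3 times).
Step 3: Mode = 4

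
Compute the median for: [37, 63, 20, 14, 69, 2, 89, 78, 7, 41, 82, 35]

39

Step 1: Sort the data in ascending order: [2, 7, 14, 20, 35, 37, 41, 63, 69, 78, 82, 89]
Step 2: The number of values is n = 12.
Step 3: Since n is even, the median is the average of positions 6 and 7:
  Median = (37 + 41) / 2 = 39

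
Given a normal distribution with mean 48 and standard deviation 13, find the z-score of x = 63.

1.1538

Step 1: Recall the z-score formula: z = (x - mu) / sigma
Step 2: Substitute values: z = (63 - 48) / 13
Step 3: z = 15 / 13 = 1.1538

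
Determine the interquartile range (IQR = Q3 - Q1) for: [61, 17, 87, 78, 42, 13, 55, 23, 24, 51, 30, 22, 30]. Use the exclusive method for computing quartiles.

35.5

Step 1: Sort the data: [13, 17, 22, 23, 24, 30, 30, 42, 51, 55, 61, 78, 87]
Step 2: n = 13
Step 3: Using the exclusive quartile method:
  Q1 = 22.5
  Q2 (median) = 30
  Q3 = 58
  IQR = Q3 - Q1 = 58 - 22.5 = 35.5
Step 4: IQR = 35.5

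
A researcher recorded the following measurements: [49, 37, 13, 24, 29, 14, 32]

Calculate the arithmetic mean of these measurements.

28.2857

Step 1: Sum all values: 49 + 37 + 13 + 24 + 29 + 14 + 32 = 198
Step 2: Count the number of values: n = 7
Step 3: Mean = sum / n = 198 / 7 = 28.2857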